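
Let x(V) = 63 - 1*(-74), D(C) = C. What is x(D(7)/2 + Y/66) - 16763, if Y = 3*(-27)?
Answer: -16626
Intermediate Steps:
Y = -81
x(V) = 137 (x(V) = 63 + 74 = 137)
x(D(7)/2 + Y/66) - 16763 = 137 - 16763 = -16626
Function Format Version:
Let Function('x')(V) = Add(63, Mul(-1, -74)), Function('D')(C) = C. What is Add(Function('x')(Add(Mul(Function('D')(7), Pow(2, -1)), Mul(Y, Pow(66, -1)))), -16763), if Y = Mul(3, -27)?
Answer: -16626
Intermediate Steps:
Y = -81
Function('x')(V) = 137 (Function('x')(V) = Add(63, 74) = 137)
Add(Function('x')(Add(Mul(Function('D')(7), Pow(2, -1)), Mul(Y, Pow(66, -1)))), -16763) = Add(137, -16763) = -16626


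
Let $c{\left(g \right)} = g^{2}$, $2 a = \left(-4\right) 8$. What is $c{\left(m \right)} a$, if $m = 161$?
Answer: $-414736$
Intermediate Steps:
$a = -16$ ($a = \frac{\left(-4\right) 8}{2} = \frac{1}{2} \left(-32\right) = -16$)
$c{\left(m \right)} a = 161^{2} \left(-16\right) = 25921 \left(-16\right) = -414736$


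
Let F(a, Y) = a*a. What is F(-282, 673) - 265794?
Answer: -186270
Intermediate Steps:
F(a, Y) = a**2
F(-282, 673) - 265794 = (-282)**2 - 265794 = 79524 - 265794 = -186270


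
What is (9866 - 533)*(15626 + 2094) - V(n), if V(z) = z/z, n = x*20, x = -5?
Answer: 165380759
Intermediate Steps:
n = -100 (n = -5*20 = -100)
V(z) = 1
(9866 - 533)*(15626 + 2094) - V(n) = (9866 - 533)*(15626 + 2094) - 1*1 = 9333*17720 - 1 = 165380760 - 1 = 165380759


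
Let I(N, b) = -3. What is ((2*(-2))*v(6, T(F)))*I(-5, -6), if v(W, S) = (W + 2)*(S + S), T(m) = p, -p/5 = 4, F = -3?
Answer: -3840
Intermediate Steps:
p = -20 (p = -5*4 = -20)
T(m) = -20
v(W, S) = 2*S*(2 + W) (v(W, S) = (2 + W)*(2*S) = 2*S*(2 + W))
((2*(-2))*v(6, T(F)))*I(-5, -6) = ((2*(-2))*(2*(-20)*(2 + 6)))*(-3) = -8*(-20)*8*(-3) = -4*(-320)*(-3) = 1280*(-3) = -3840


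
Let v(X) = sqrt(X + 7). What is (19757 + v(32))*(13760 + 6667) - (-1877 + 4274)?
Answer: 403573842 + 20427*sqrt(39) ≈ 4.0370e+8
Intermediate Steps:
v(X) = sqrt(7 + X)
(19757 + v(32))*(13760 + 6667) - (-1877 + 4274) = (19757 + sqrt(7 + 32))*(13760 + 6667) - (-1877 + 4274) = (19757 + sqrt(39))*20427 - 1*2397 = (403576239 + 20427*sqrt(39)) - 2397 = 403573842 + 20427*sqrt(39)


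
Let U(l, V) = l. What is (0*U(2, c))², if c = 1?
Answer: 0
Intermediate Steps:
(0*U(2, c))² = (0*2)² = 0² = 0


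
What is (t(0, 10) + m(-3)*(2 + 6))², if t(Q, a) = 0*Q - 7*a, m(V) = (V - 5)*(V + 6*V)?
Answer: 1623076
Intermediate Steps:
m(V) = 7*V*(-5 + V) (m(V) = (-5 + V)*(7*V) = 7*V*(-5 + V))
t(Q, a) = -7*a (t(Q, a) = 0 - 7*a = -7*a)
(t(0, 10) + m(-3)*(2 + 6))² = (-7*10 + (7*(-3)*(-5 - 3))*(2 + 6))² = (-70 + (7*(-3)*(-8))*8)² = (-70 + 168*8)² = (-70 + 1344)² = 1274² = 1623076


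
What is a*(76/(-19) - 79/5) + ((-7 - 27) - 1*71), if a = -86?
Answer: 7989/5 ≈ 1597.8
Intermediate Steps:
a*(76/(-19) - 79/5) + ((-7 - 27) - 1*71) = -86*(76/(-19) - 79/5) + ((-7 - 27) - 1*71) = -86*(76*(-1/19) - 79*⅕) + (-34 - 71) = -86*(-4 - 79/5) - 105 = -86*(-99/5) - 105 = 8514/5 - 105 = 7989/5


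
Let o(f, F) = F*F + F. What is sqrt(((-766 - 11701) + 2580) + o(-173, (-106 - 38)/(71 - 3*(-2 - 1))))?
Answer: I*sqrt(247139)/5 ≈ 99.426*I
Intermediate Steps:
o(f, F) = F + F**2 (o(f, F) = F**2 + F = F + F**2)
sqrt(((-766 - 11701) + 2580) + o(-173, (-106 - 38)/(71 - 3*(-2 - 1)))) = sqrt(((-766 - 11701) + 2580) + ((-106 - 38)/(71 - 3*(-2 - 1)))*(1 + (-106 - 38)/(71 - 3*(-2 - 1)))) = sqrt((-12467 + 2580) + (-144/(71 - 3*(-3)))*(1 - 144/(71 - 3*(-3)))) = sqrt(-9887 + (-144/(71 + 9))*(1 - 144/(71 + 9))) = sqrt(-9887 + (-144/80)*(1 - 144/80)) = sqrt(-9887 + (-144*1/80)*(1 - 144*1/80)) = sqrt(-9887 - 9*(1 - 9/5)/5) = sqrt(-9887 - 9/5*(-4/5)) = sqrt(-9887 + 36/25) = sqrt(-247139/25) = I*sqrt(247139)/5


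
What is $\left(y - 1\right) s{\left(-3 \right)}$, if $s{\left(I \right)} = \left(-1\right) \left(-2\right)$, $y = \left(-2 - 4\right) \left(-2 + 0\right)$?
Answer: $22$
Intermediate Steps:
$y = 12$ ($y = \left(-6\right) \left(-2\right) = 12$)
$s{\left(I \right)} = 2$
$\left(y - 1\right) s{\left(-3 \right)} = \left(12 - 1\right) 2 = 11 \cdot 2 = 22$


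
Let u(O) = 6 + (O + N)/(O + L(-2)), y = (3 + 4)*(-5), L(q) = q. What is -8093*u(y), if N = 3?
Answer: -2055622/37 ≈ -55557.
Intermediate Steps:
y = -35 (y = 7*(-5) = -35)
u(O) = 6 + (3 + O)/(-2 + O) (u(O) = 6 + (O + 3)/(O - 2) = 6 + (3 + O)/(-2 + O))
-8093*u(y) = -8093*(-9 + 7*(-35))/(-2 - 35) = -8093*(-9 - 245)/(-37) = -(-8093)*(-254)/37 = -8093*254/37 = -2055622/37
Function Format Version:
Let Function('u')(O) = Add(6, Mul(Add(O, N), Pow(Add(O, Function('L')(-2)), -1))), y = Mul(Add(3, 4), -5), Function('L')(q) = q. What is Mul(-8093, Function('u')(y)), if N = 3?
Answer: Rational(-2055622, 37) ≈ -55557.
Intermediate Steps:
y = -35 (y = Mul(7, -5) = -35)
Function('u')(O) = Add(6, Mul(Pow(Add(-2, O), -1), Add(3, O))) (Function('u')(O) = Add(6, Mul(Add(O, 3), Pow(Add(O, -2), -1))) = Add(6, Mul(Add(3, O), Pow(Add(-2, O), -1))) = Add(6, Mul(Pow(Add(-2, O), -1), Add(3, O))))
Mul(-8093, Function('u')(y)) = Mul(-8093, Mul(Pow(Add(-2, -35), -1), Add(-9, Mul(7, -35)))) = Mul(-8093, Mul(Pow(-37, -1), Add(-9, -245))) = Mul(-8093, Mul(Rational(-1, 37), -254)) = Mul(-8093, Rational(254, 37)) = Rational(-2055622, 37)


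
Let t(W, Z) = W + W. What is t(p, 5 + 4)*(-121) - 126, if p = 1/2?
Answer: -247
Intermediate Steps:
p = ½ ≈ 0.50000
t(W, Z) = 2*W
t(p, 5 + 4)*(-121) - 126 = (2*(½))*(-121) - 126 = 1*(-121) - 126 = -121 - 126 = -247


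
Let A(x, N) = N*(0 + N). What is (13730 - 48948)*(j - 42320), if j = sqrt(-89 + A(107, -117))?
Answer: 1490425760 - 704360*sqrt(34) ≈ 1.4863e+9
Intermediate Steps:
A(x, N) = N**2 (A(x, N) = N*N = N**2)
j = 20*sqrt(34) (j = sqrt(-89 + (-117)**2) = sqrt(-89 + 13689) = sqrt(13600) = 20*sqrt(34) ≈ 116.62)
(13730 - 48948)*(j - 42320) = (13730 - 48948)*(20*sqrt(34) - 42320) = -35218*(-42320 + 20*sqrt(34)) = 1490425760 - 704360*sqrt(34)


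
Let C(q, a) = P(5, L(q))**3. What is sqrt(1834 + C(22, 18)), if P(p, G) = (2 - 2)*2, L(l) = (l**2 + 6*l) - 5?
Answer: sqrt(1834) ≈ 42.825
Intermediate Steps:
L(l) = -5 + l**2 + 6*l
P(p, G) = 0 (P(p, G) = 0*2 = 0)
C(q, a) = 0 (C(q, a) = 0**3 = 0)
sqrt(1834 + C(22, 18)) = sqrt(1834 + 0) = sqrt(1834)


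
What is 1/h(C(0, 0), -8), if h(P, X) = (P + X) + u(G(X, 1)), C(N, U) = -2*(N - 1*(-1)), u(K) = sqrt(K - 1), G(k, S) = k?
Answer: -10/109 - 3*I/109 ≈ -0.091743 - 0.027523*I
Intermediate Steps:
u(K) = sqrt(-1 + K)
C(N, U) = -2 - 2*N (C(N, U) = -2*(N + 1) = -2*(1 + N) = -2 - 2*N)
h(P, X) = P + X + sqrt(-1 + X) (h(P, X) = (P + X) + sqrt(-1 + X) = P + X + sqrt(-1 + X))
1/h(C(0, 0), -8) = 1/((-2 - 2*0) - 8 + sqrt(-1 - 8)) = 1/((-2 + 0) - 8 + sqrt(-9)) = 1/(-2 - 8 + 3*I) = 1/(-10 + 3*I) = (-10 - 3*I)/109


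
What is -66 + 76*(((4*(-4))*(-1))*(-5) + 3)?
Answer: -5918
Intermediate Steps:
-66 + 76*(((4*(-4))*(-1))*(-5) + 3) = -66 + 76*(-16*(-1)*(-5) + 3) = -66 + 76*(16*(-5) + 3) = -66 + 76*(-80 + 3) = -66 + 76*(-77) = -66 - 5852 = -5918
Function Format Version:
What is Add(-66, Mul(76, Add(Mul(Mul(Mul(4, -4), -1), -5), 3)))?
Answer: -5918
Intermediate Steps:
Add(-66, Mul(76, Add(Mul(Mul(Mul(4, -4), -1), -5), 3))) = Add(-66, Mul(76, Add(Mul(Mul(-16, -1), -5), 3))) = Add(-66, Mul(76, Add(Mul(16, -5), 3))) = Add(-66, Mul(76, Add(-80, 3))) = Add(-66, Mul(76, -77)) = Add(-66, -5852) = -5918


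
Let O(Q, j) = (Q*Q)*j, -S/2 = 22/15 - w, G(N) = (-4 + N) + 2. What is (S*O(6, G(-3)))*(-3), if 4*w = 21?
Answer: 4086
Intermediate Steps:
w = 21/4 (w = (¼)*21 = 21/4 ≈ 5.2500)
G(N) = -2 + N
S = 227/30 (S = -2*(22/15 - 1*21/4) = -2*(22*(1/15) - 21/4) = -2*(22/15 - 21/4) = -2*(-227/60) = 227/30 ≈ 7.5667)
O(Q, j) = j*Q² (O(Q, j) = Q²*j = j*Q²)
(S*O(6, G(-3)))*(-3) = (227*((-2 - 3)*6²)/30)*(-3) = (227*(-5*36)/30)*(-3) = ((227/30)*(-180))*(-3) = -1362*(-3) = 4086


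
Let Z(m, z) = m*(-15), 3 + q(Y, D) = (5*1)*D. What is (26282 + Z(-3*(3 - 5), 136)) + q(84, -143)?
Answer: 25474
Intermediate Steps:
q(Y, D) = -3 + 5*D (q(Y, D) = -3 + (5*1)*D = -3 + 5*D)
Z(m, z) = -15*m
(26282 + Z(-3*(3 - 5), 136)) + q(84, -143) = (26282 - (-45)*(3 - 5)) + (-3 + 5*(-143)) = (26282 - (-45)*(-2)) + (-3 - 715) = (26282 - 15*6) - 718 = (26282 - 90) - 718 = 26192 - 718 = 25474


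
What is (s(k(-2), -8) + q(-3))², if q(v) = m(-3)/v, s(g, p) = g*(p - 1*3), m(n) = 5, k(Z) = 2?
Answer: 5041/9 ≈ 560.11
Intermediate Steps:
s(g, p) = g*(-3 + p) (s(g, p) = g*(p - 3) = g*(-3 + p))
q(v) = 5/v
(s(k(-2), -8) + q(-3))² = (2*(-3 - 8) + 5/(-3))² = (2*(-11) + 5*(-⅓))² = (-22 - 5/3)² = (-71/3)² = 5041/9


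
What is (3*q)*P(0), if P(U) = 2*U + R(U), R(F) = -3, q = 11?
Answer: -99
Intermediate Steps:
P(U) = -3 + 2*U (P(U) = 2*U - 3 = -3 + 2*U)
(3*q)*P(0) = (3*11)*(-3 + 2*0) = 33*(-3 + 0) = 33*(-3) = -99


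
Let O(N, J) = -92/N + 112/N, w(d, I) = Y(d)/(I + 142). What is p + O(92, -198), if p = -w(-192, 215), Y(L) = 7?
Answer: 232/1173 ≈ 0.19778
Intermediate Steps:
w(d, I) = 7/(142 + I) (w(d, I) = 7/(I + 142) = 7/(142 + I))
O(N, J) = 20/N
p = -1/51 (p = -7/(142 + 215) = -7/357 = -1*1/51 = -1/51 ≈ -0.019608)
p + O(92, -198) = -1/51 + 20/92 = -1/51 + 20*(1/92) = -1/51 + 5/23 = 232/1173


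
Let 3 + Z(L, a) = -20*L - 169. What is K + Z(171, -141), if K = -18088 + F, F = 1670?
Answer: -20010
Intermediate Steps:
Z(L, a) = -172 - 20*L (Z(L, a) = -3 + (-20*L - 169) = -3 + (-169 - 20*L) = -172 - 20*L)
K = -16418 (K = -18088 + 1670 = -16418)
K + Z(171, -141) = -16418 + (-172 - 20*171) = -16418 + (-172 - 3420) = -16418 - 3592 = -20010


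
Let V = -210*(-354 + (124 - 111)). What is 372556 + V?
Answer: 444166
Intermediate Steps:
V = 71610 (V = -210*(-354 + 13) = -210*(-341) = 71610)
372556 + V = 372556 + 71610 = 444166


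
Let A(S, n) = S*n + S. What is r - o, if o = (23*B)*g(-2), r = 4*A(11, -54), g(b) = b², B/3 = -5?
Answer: -952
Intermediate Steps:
B = -15 (B = 3*(-5) = -15)
A(S, n) = S + S*n
r = -2332 (r = 4*(11*(1 - 54)) = 4*(11*(-53)) = 4*(-583) = -2332)
o = -1380 (o = (23*(-15))*(-2)² = -345*4 = -1380)
r - o = -2332 - 1*(-1380) = -2332 + 1380 = -952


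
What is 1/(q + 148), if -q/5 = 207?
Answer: -1/887 ≈ -0.0011274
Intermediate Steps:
q = -1035 (q = -5*207 = -1035)
1/(q + 148) = 1/(-1035 + 148) = 1/(-887) = -1/887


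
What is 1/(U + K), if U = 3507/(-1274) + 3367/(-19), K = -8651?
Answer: -3458/30537471 ≈ -0.00011324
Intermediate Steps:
U = -622313/3458 (U = 3507*(-1/1274) + 3367*(-1/19) = -501/182 - 3367/19 = -622313/3458 ≈ -179.96)
1/(U + K) = 1/(-622313/3458 - 8651) = 1/(-30537471/3458) = -3458/30537471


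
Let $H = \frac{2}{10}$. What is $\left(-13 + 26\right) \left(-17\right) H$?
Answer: $- \frac{221}{5} \approx -44.2$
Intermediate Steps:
$H = \frac{1}{5}$ ($H = 2 \cdot \frac{1}{10} = \frac{1}{5} \approx 0.2$)
$\left(-13 + 26\right) \left(-17\right) H = \left(-13 + 26\right) \left(-17\right) \frac{1}{5} = 13 \left(-17\right) \frac{1}{5} = \left(-221\right) \frac{1}{5} = - \frac{221}{5}$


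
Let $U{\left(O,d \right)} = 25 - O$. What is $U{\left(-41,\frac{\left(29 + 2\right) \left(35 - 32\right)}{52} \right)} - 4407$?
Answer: $-4341$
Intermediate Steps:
$U{\left(-41,\frac{\left(29 + 2\right) \left(35 - 32\right)}{52} \right)} - 4407 = \left(25 - -41\right) - 4407 = \left(25 + 41\right) - 4407 = 66 - 4407 = -4341$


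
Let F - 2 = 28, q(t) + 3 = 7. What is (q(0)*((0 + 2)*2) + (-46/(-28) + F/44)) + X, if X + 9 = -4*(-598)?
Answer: 184902/77 ≈ 2401.3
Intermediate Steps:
q(t) = 4 (q(t) = -3 + 7 = 4)
F = 30 (F = 2 + 28 = 30)
X = 2383 (X = -9 - 4*(-598) = -9 + 2392 = 2383)
(q(0)*((0 + 2)*2) + (-46/(-28) + F/44)) + X = (4*((0 + 2)*2) + (-46/(-28) + 30/44)) + 2383 = (4*(2*2) + (-46*(-1/28) + 30*(1/44))) + 2383 = (4*4 + (23/14 + 15/22)) + 2383 = (16 + 179/77) + 2383 = 1411/77 + 2383 = 184902/77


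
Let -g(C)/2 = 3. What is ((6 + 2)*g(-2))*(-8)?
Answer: 384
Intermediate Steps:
g(C) = -6 (g(C) = -2*3 = -6)
((6 + 2)*g(-2))*(-8) = ((6 + 2)*(-6))*(-8) = (8*(-6))*(-8) = -48*(-8) = 384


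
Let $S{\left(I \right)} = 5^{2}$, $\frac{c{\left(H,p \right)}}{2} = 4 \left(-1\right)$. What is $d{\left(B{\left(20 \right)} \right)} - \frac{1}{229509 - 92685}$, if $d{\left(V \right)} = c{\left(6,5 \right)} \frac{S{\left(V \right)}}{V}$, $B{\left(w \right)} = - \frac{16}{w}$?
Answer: $\frac{34205999}{136824} \approx 250.0$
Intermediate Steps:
$c{\left(H,p \right)} = -8$ ($c{\left(H,p \right)} = 2 \cdot 4 \left(-1\right) = 2 \left(-4\right) = -8$)
$S{\left(I \right)} = 25$
$d{\left(V \right)} = - \frac{200}{V}$ ($d{\left(V \right)} = - 8 \frac{25}{V} = - \frac{200}{V}$)
$d{\left(B{\left(20 \right)} \right)} - \frac{1}{229509 - 92685} = - \frac{200}{\left(-16\right) \frac{1}{20}} - \frac{1}{229509 - 92685} = - \frac{200}{\left(-16\right) \frac{1}{20}} - \frac{1}{136824} = - \frac{200}{- \frac{4}{5}} - \frac{1}{136824} = \left(-200\right) \left(- \frac{5}{4}\right) - \frac{1}{136824} = 250 - \frac{1}{136824} = \frac{34205999}{136824}$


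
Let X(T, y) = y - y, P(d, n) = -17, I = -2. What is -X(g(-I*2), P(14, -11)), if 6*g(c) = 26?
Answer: 0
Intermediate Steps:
g(c) = 13/3 (g(c) = (⅙)*26 = 13/3)
X(T, y) = 0
-X(g(-I*2), P(14, -11)) = -1*0 = 0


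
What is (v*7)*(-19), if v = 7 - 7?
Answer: 0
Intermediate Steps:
v = 0
(v*7)*(-19) = (0*7)*(-19) = 0*(-19) = 0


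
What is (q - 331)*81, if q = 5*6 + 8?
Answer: -23733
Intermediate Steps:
q = 38 (q = 30 + 8 = 38)
(q - 331)*81 = (38 - 331)*81 = -293*81 = -23733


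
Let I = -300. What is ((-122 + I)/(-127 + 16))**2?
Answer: 178084/12321 ≈ 14.454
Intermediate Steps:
((-122 + I)/(-127 + 16))**2 = ((-122 - 300)/(-127 + 16))**2 = (-422/(-111))**2 = (-422*(-1/111))**2 = (422/111)**2 = 178084/12321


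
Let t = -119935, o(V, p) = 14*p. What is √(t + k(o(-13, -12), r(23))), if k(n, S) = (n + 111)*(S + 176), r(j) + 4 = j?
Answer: 5*I*√5242 ≈ 362.01*I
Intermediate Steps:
r(j) = -4 + j
k(n, S) = (111 + n)*(176 + S)
√(t + k(o(-13, -12), r(23))) = √(-119935 + (19536 + 111*(-4 + 23) + 176*(14*(-12)) + (-4 + 23)*(14*(-12)))) = √(-119935 + (19536 + 111*19 + 176*(-168) + 19*(-168))) = √(-119935 + (19536 + 2109 - 29568 - 3192)) = √(-119935 - 11115) = √(-131050) = 5*I*√5242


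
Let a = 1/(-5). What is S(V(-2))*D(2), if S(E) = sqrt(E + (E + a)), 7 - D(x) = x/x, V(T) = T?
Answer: 6*I*sqrt(105)/5 ≈ 12.296*I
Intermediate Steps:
a = -1/5 ≈ -0.20000
D(x) = 6 (D(x) = 7 - x/x = 7 - 1*1 = 7 - 1 = 6)
S(E) = sqrt(-1/5 + 2*E) (S(E) = sqrt(E + (E - 1/5)) = sqrt(E + (-1/5 + E)) = sqrt(-1/5 + 2*E))
S(V(-2))*D(2) = (sqrt(-5 + 50*(-2))/5)*6 = (sqrt(-5 - 100)/5)*6 = (sqrt(-105)/5)*6 = ((I*sqrt(105))/5)*6 = (I*sqrt(105)/5)*6 = 6*I*sqrt(105)/5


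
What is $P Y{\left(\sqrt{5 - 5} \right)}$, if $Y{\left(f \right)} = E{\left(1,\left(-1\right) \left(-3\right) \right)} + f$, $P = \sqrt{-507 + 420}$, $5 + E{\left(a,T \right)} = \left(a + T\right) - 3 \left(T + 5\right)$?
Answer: $- 25 i \sqrt{87} \approx - 233.18 i$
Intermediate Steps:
$E{\left(a,T \right)} = -20 + a - 2 T$ ($E{\left(a,T \right)} = -5 - \left(- T - a + 3 \left(T + 5\right)\right) = -5 - \left(- T - a + 3 \left(5 + T\right)\right) = -5 - \left(15 - a + 2 T\right) = -20 + a - 2 T$)
$P = i \sqrt{87}$ ($P = \sqrt{-87} = i \sqrt{87} \approx 9.3274 i$)
$Y{\left(f \right)} = -25 + f$ ($Y{\left(f \right)} = \left(-20 + 1 - 2 \left(\left(-1\right) \left(-3\right)\right)\right) + f = \left(-20 + 1 - 6\right) + f = -25 + f$)
$P Y{\left(\sqrt{5 - 5} \right)} = i \sqrt{87} \left(-25 + \sqrt{5 - 5}\right) = i \sqrt{87} \left(-25 + \sqrt{0}\right) = i \sqrt{87} \left(-25 + 0\right) = i \sqrt{87} \left(-25\right) = - 25 i \sqrt{87}$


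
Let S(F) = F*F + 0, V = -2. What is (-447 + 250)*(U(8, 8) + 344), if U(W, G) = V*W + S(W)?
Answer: -77224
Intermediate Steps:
S(F) = F² (S(F) = F² + 0 = F²)
U(W, G) = W² - 2*W (U(W, G) = -2*W + W² = W² - 2*W)
(-447 + 250)*(U(8, 8) + 344) = (-447 + 250)*(8*(-2 + 8) + 344) = -197*(8*6 + 344) = -197*(48 + 344) = -197*392 = -77224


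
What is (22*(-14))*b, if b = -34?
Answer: 10472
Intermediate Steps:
(22*(-14))*b = (22*(-14))*(-34) = -308*(-34) = 10472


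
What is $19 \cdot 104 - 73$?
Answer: $1903$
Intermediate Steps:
$19 \cdot 104 - 73 = 1976 - 73 = 1903$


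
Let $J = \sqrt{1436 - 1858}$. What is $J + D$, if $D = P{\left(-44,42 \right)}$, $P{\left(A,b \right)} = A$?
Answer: $-44 + i \sqrt{422} \approx -44.0 + 20.543 i$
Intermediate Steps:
$D = -44$
$J = i \sqrt{422}$ ($J = \sqrt{-422} = i \sqrt{422} \approx 20.543 i$)
$J + D = i \sqrt{422} - 44 = -44 + i \sqrt{422}$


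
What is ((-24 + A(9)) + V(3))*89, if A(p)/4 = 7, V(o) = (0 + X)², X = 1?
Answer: 445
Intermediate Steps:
V(o) = 1 (V(o) = (0 + 1)² = 1² = 1)
A(p) = 28 (A(p) = 4*7 = 28)
((-24 + A(9)) + V(3))*89 = ((-24 + 28) + 1)*89 = (4 + 1)*89 = 5*89 = 445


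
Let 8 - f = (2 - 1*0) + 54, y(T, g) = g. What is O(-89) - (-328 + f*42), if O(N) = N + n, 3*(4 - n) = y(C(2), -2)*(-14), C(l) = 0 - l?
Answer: 6749/3 ≈ 2249.7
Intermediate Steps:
C(l) = -l
f = -48 (f = 8 - ((2 - 1*0) + 54) = 8 - ((2 + 0) + 54) = 8 - (2 + 54) = 8 - 1*56 = 8 - 56 = -48)
n = -16/3 (n = 4 - (-2)*(-14)/3 = 4 - ⅓*28 = 4 - 28/3 = -16/3 ≈ -5.3333)
O(N) = -16/3 + N (O(N) = N - 16/3 = -16/3 + N)
O(-89) - (-328 + f*42) = (-16/3 - 89) - (-328 - 48*42) = -283/3 - (-328 - 2016) = -283/3 - 1*(-2344) = -283/3 + 2344 = 6749/3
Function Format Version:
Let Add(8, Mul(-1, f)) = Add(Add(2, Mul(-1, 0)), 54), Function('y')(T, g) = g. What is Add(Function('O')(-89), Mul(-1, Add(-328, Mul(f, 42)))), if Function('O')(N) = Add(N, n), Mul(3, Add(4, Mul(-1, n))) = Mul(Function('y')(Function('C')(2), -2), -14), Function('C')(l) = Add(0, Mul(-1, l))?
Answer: Rational(6749, 3) ≈ 2249.7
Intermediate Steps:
Function('C')(l) = Mul(-1, l)
f = -48 (f = Add(8, Mul(-1, Add(Add(2, Mul(-1, 0)), 54))) = Add(8, Mul(-1, Add(Add(2, 0), 54))) = Add(8, Mul(-1, Add(2, 54))) = Add(8, Mul(-1, 56)) = Add(8, -56) = -48)
n = Rational(-16, 3) (n = Add(4, Mul(Rational(-1, 3), Mul(-2, -14))) = Add(4, Mul(Rational(-1, 3), 28)) = Add(4, Rational(-28, 3)) = Rational(-16, 3) ≈ -5.3333)
Function('O')(N) = Add(Rational(-16, 3), N) (Function('O')(N) = Add(N, Rational(-16, 3)) = Add(Rational(-16, 3), N))
Add(Function('O')(-89), Mul(-1, Add(-328, Mul(f, 42)))) = Add(Add(Rational(-16, 3), -89), Mul(-1, Add(-328, Mul(-48, 42)))) = Add(Rational(-283, 3), Mul(-1, Add(-328, -2016))) = Add(Rational(-283, 3), Mul(-1, -2344)) = Add(Rational(-283, 3), 2344) = Rational(6749, 3)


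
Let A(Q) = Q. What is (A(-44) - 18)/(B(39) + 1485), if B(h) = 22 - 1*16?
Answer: -62/1491 ≈ -0.041583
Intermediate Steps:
B(h) = 6 (B(h) = 22 - 16 = 6)
(A(-44) - 18)/(B(39) + 1485) = (-44 - 18)/(6 + 1485) = -62/1491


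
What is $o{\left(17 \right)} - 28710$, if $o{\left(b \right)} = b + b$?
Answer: $-28676$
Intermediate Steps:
$o{\left(b \right)} = 2 b$
$o{\left(17 \right)} - 28710 = 2 \cdot 17 - 28710 = 34 - 28710 = -28676$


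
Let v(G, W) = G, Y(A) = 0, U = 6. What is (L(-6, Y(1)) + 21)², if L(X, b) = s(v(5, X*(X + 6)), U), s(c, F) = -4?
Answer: 289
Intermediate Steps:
L(X, b) = -4
(L(-6, Y(1)) + 21)² = (-4 + 21)² = 17² = 289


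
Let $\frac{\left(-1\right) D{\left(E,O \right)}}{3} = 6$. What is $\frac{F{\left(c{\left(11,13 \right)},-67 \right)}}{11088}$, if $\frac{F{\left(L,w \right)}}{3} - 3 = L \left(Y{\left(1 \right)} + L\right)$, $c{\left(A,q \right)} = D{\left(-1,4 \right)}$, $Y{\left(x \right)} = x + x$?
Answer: $\frac{97}{1232} \approx 0.078734$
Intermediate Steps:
$D{\left(E,O \right)} = -18$ ($D{\left(E,O \right)} = \left(-3\right) 6 = -18$)
$Y{\left(x \right)} = 2 x$
$c{\left(A,q \right)} = -18$
$F{\left(L,w \right)} = 9 + 3 L \left(2 + L\right)$ ($F{\left(L,w \right)} = 9 + 3 L \left(2 \cdot 1 + L\right) = 9 + 3 L \left(2 + L\right)$)
$\frac{F{\left(c{\left(11,13 \right)},-67 \right)}}{11088} = \frac{9 + 3 \left(-18\right)^{2} + 6 \left(-18\right)}{11088} = \left(9 + 3 \cdot 324 - 108\right) \frac{1}{11088} = \left(9 + 972 - 108\right) \frac{1}{11088} = 873 \cdot \frac{1}{11088} = \frac{97}{1232}$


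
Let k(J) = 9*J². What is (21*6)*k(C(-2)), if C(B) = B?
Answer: 4536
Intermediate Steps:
(21*6)*k(C(-2)) = (21*6)*(9*(-2)²) = 126*(9*4) = 126*36 = 4536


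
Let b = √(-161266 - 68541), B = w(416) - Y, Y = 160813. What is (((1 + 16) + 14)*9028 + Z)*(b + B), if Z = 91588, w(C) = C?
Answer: -59580428032 + 371456*I*√229807 ≈ -5.958e+10 + 1.7807e+8*I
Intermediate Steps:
B = -160397 (B = 416 - 1*160813 = 416 - 160813 = -160397)
b = I*√229807 (b = √(-229807) = I*√229807 ≈ 479.38*I)
(((1 + 16) + 14)*9028 + Z)*(b + B) = (((1 + 16) + 14)*9028 + 91588)*(I*√229807 - 160397) = ((17 + 14)*9028 + 91588)*(-160397 + I*√229807) = (31*9028 + 91588)*(-160397 + I*√229807) = (279868 + 91588)*(-160397 + I*√229807) = 371456*(-160397 + I*√229807) = -59580428032 + 371456*I*√229807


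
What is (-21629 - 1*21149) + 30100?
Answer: -12678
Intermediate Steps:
(-21629 - 1*21149) + 30100 = (-21629 - 21149) + 30100 = -42778 + 30100 = -12678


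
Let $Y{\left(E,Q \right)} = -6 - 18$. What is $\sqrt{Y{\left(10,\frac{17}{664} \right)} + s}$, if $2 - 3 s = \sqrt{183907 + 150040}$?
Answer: $\frac{\sqrt{-210 - 3 \sqrt{333947}}}{3} \approx 14.696 i$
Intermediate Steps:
$s = \frac{2}{3} - \frac{\sqrt{333947}}{3}$ ($s = \frac{2}{3} - \frac{\sqrt{183907 + 150040}}{3} = \frac{2}{3} - \frac{\sqrt{333947}}{3} \approx -191.96$)
$Y{\left(E,Q \right)} = -24$ ($Y{\left(E,Q \right)} = -6 - 18 = -24$)
$\sqrt{Y{\left(10,\frac{17}{664} \right)} + s} = \sqrt{-24 + \left(\frac{2}{3} - \frac{\sqrt{333947}}{3}\right)} = \sqrt{- \frac{70}{3} - \frac{\sqrt{333947}}{3}}$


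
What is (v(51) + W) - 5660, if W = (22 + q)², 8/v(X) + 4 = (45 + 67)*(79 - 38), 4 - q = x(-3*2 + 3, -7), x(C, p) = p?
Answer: -5242935/1147 ≈ -4571.0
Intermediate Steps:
q = 11 (q = 4 - 1*(-7) = 4 + 7 = 11)
v(X) = 2/1147 (v(X) = 8/(-4 + (45 + 67)*(79 - 38)) = 8/(-4 + 112*41) = 8/(-4 + 4592) = 8/4588 = 8*(1/4588) = 2/1147)
W = 1089 (W = (22 + 11)² = 33² = 1089)
(v(51) + W) - 5660 = (2/1147 + 1089) - 5660 = 1249085/1147 - 5660 = -5242935/1147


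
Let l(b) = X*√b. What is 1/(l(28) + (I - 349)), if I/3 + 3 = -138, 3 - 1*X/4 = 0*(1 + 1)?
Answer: -193/147988 - 3*√7/73994 ≈ -0.0014114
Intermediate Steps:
X = 12 (X = 12 - 0*(1 + 1) = 12 - 0*2 = 12 - 4*0 = 12 + 0 = 12)
I = -423 (I = -9 + 3*(-138) = -9 - 414 = -423)
l(b) = 12*√b
1/(l(28) + (I - 349)) = 1/(12*√28 + (-423 - 349)) = 1/(12*(2*√7) - 772) = 1/(24*√7 - 772) = 1/(-772 + 24*√7)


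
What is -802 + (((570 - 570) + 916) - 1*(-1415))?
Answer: 1529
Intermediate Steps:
-802 + (((570 - 570) + 916) - 1*(-1415)) = -802 + ((0 + 916) + 1415) = -802 + (916 + 1415) = -802 + 2331 = 1529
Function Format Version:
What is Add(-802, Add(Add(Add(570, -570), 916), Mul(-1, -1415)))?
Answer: 1529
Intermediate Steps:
Add(-802, Add(Add(Add(570, -570), 916), Mul(-1, -1415))) = Add(-802, Add(Add(0, 916), 1415)) = Add(-802, Add(916, 1415)) = Add(-802, 2331) = 1529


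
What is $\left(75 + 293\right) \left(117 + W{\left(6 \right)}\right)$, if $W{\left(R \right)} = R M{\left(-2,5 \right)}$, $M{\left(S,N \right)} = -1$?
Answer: $40848$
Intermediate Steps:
$W{\left(R \right)} = - R$ ($W{\left(R \right)} = R \left(-1\right) = - R$)
$\left(75 + 293\right) \left(117 + W{\left(6 \right)}\right) = \left(75 + 293\right) \left(117 - 6\right) = 368 \left(117 - 6\right) = 368 \cdot 111 = 40848$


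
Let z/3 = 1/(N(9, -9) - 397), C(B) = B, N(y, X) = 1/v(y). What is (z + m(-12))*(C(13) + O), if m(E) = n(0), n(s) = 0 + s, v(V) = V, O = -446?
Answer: 11691/3572 ≈ 3.2730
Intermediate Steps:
n(s) = s
N(y, X) = 1/y
m(E) = 0
z = -27/3572 (z = 3/(1/9 - 397) = 3/(⅑ - 397) = 3/(-3572/9) = 3*(-9/3572) = -27/3572 ≈ -0.0075588)
(z + m(-12))*(C(13) + O) = (-27/3572 + 0)*(13 - 446) = -27/3572*(-433) = 11691/3572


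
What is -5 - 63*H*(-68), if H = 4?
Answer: 17131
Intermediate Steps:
-5 - 63*H*(-68) = -5 - 63*4*(-68) = -5 - 252*(-68) = -5 + 17136 = 17131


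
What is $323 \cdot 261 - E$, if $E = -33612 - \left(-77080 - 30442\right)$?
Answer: $10393$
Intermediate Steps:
$E = 73910$ ($E = -33612 - \left(-77080 - 30442\right) = -33612 - -107522 = -33612 + 107522 = 73910$)
$323 \cdot 261 - E = 323 \cdot 261 - 73910 = 84303 - 73910 = 10393$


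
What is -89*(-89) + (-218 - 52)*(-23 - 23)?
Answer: 20341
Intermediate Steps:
-89*(-89) + (-218 - 52)*(-23 - 23) = 7921 - 270*(-46) = 7921 + 12420 = 20341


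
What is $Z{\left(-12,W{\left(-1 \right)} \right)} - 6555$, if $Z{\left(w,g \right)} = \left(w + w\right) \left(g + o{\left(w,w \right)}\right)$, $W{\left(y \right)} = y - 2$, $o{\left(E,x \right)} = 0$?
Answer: $-6483$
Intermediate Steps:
$W{\left(y \right)} = -2 + y$
$Z{\left(w,g \right)} = 2 g w$ ($Z{\left(w,g \right)} = \left(w + w\right) \left(g + 0\right) = 2 w g = 2 g w$)
$Z{\left(-12,W{\left(-1 \right)} \right)} - 6555 = 2 \left(-2 - 1\right) \left(-12\right) - 6555 = 2 \left(-3\right) \left(-12\right) - 6555 = 72 - 6555 = -6483$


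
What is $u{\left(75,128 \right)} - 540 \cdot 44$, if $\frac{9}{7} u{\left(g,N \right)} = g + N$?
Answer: $- \frac{212419}{9} \approx -23602.0$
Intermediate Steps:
$u{\left(g,N \right)} = \frac{7 N}{9} + \frac{7 g}{9}$ ($u{\left(g,N \right)} = \frac{7 \left(g + N\right)}{9} = \frac{7 \left(N + g\right)}{9} = \frac{7 N}{9} + \frac{7 g}{9}$)
$u{\left(75,128 \right)} - 540 \cdot 44 = \left(\frac{7}{9} \cdot 128 + \frac{7}{9} \cdot 75\right) - 540 \cdot 44 = \left(\frac{896}{9} + \frac{175}{3}\right) - 23760 = \frac{1421}{9} - 23760 = - \frac{212419}{9}$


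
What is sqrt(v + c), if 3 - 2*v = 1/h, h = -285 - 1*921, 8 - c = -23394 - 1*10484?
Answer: sqrt(5476355617)/402 ≈ 184.09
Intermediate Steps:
c = 33886 (c = 8 - (-23394 - 1*10484) = 8 - (-23394 - 10484) = 8 - 1*(-33878) = 8 + 33878 = 33886)
h = -1206 (h = -285 - 921 = -1206)
v = 3619/2412 (v = 3/2 - 1/2/(-1206) = 3/2 - 1/2*(-1/1206) = 3/2 + 1/2412 = 3619/2412 ≈ 1.5004)
sqrt(v + c) = sqrt(3619/2412 + 33886) = sqrt(81736651/2412) = sqrt(5476355617)/402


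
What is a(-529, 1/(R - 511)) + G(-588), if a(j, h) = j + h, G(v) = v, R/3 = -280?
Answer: -1509068/1351 ≈ -1117.0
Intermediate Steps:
R = -840 (R = 3*(-280) = -840)
a(j, h) = h + j
a(-529, 1/(R - 511)) + G(-588) = (1/(-840 - 511) - 529) - 588 = (1/(-1351) - 529) - 588 = (-1/1351 - 529) - 588 = -714680/1351 - 588 = -1509068/1351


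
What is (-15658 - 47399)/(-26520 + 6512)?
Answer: 63057/20008 ≈ 3.1516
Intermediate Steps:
(-15658 - 47399)/(-26520 + 6512) = -63057/(-20008) = -63057*(-1/20008) = 63057/20008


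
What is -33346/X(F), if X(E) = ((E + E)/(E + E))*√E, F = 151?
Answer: -33346*√151/151 ≈ -2713.7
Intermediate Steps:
X(E) = √E (X(E) = ((2*E)/((2*E)))*√E = ((2*E)*(1/(2*E)))*√E = 1*√E = √E)
-33346/X(F) = -33346*√151/151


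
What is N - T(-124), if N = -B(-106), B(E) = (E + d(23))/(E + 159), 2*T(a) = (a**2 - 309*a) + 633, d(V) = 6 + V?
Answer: -2879071/106 ≈ -27161.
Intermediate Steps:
T(a) = 633/2 + a**2/2 - 309*a/2 (T(a) = ((a**2 - 309*a) + 633)/2 = (633 + a**2 - 309*a)/2 = 633/2 + a**2/2 - 309*a/2)
B(E) = (29 + E)/(159 + E) (B(E) = (E + (6 + 23))/(E + 159) = (E + 29)/(159 + E) = (29 + E)/(159 + E))
N = 77/53 (N = -(29 - 106)/(159 - 106) = -(-77)/53 = -1*(-77/53) = 77/53 ≈ 1.4528)
N - T(-124) = 77/53 - (633/2 + (1/2)*(-124)**2 - 309/2*(-124)) = 77/53 - (633/2 + (1/2)*15376 + 19158) = 77/53 - (633/2 + 7688 + 19158) = 77/53 - 1*54325/2 = 77/53 - 54325/2 = -2879071/106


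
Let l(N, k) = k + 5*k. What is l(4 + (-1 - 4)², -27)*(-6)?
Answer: 972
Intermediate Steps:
l(N, k) = 6*k
l(4 + (-1 - 4)², -27)*(-6) = (6*(-27))*(-6) = -162*(-6) = 972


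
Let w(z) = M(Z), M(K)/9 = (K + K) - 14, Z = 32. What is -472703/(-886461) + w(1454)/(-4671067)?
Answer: 2207628476651/4140718723887 ≈ 0.53315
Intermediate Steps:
M(K) = -126 + 18*K (M(K) = 9*((K + K) - 14) = 9*(2*K - 14) = 9*(-14 + 2*K) = -126 + 18*K)
w(z) = 450 (w(z) = -126 + 18*32 = -126 + 576 = 450)
-472703/(-886461) + w(1454)/(-4671067) = -472703/(-886461) + 450/(-4671067) = -472703*(-1/886461) + 450*(-1/4671067) = 472703/886461 - 450/4671067 = 2207628476651/4140718723887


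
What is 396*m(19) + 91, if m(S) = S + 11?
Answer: 11971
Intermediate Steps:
m(S) = 11 + S
396*m(19) + 91 = 396*(11 + 19) + 91 = 396*30 + 91 = 11880 + 91 = 11971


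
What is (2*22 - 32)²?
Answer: 144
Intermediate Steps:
(2*22 - 32)² = (44 - 32)² = 12² = 144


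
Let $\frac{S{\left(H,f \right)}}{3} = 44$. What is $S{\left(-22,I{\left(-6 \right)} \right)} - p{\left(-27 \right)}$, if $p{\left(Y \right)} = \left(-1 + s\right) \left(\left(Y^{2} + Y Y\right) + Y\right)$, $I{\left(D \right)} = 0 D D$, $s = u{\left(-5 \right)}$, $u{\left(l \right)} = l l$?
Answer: $-34212$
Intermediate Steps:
$u{\left(l \right)} = l^{2}$
$s = 25$ ($s = \left(-5\right)^{2} = 25$)
$I{\left(D \right)} = 0$ ($I{\left(D \right)} = 0 D = 0$)
$S{\left(H,f \right)} = 132$ ($S{\left(H,f \right)} = 3 \cdot 44 = 132$)
$p{\left(Y \right)} = 24 Y + 48 Y^{2}$ ($p{\left(Y \right)} = \left(-1 + 25\right) \left(\left(Y^{2} + Y Y\right) + Y\right) = 24 \left(\left(Y^{2} + Y^{2}\right) + Y\right) = 24 \left(2 Y^{2} + Y\right) = 24 \left(Y + 2 Y^{2}\right) = 24 Y + 48 Y^{2}$)
$S{\left(-22,I{\left(-6 \right)} \right)} - p{\left(-27 \right)} = 132 - 24 \left(-27\right) \left(1 + 2 \left(-27\right)\right) = 132 - 24 \left(-27\right) \left(1 - 54\right) = 132 - 24 \left(-27\right) \left(-53\right) = 132 - 34344 = -34212$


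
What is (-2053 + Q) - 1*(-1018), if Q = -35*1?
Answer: -1070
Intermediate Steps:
Q = -35
(-2053 + Q) - 1*(-1018) = (-2053 - 35) - 1*(-1018) = -2088 + 1018 = -1070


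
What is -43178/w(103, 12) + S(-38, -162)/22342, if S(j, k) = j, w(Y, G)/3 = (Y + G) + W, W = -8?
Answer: -482347537/3585891 ≈ -134.51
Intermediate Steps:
w(Y, G) = -24 + 3*G + 3*Y (w(Y, G) = 3*((Y + G) - 8) = 3*((G + Y) - 8) = 3*(-8 + G + Y) = -24 + 3*G + 3*Y)
-43178/w(103, 12) + S(-38, -162)/22342 = -43178/(-24 + 3*12 + 3*103) - 38/22342 = -43178/(-24 + 36 + 309) - 38*1/22342 = -43178/321 - 19/11171 = -482347537/3585891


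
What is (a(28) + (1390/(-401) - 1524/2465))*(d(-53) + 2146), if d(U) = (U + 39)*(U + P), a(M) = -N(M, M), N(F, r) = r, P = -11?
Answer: -96475490748/988465 ≈ -97601.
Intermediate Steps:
a(M) = -M
d(U) = (-11 + U)*(39 + U) (d(U) = (U + 39)*(U - 11) = (39 + U)*(-11 + U) = (-11 + U)*(39 + U))
(a(28) + (1390/(-401) - 1524/2465))*(d(-53) + 2146) = (-1*28 + (1390/(-401) - 1524/2465))*((-429 + (-53)² + 28*(-53)) + 2146) = (-28 + (1390*(-1/401) - 1524*1/2465))*((-429 + 2809 - 1484) + 2146) = (-28 + (-1390/401 - 1524/2465))*(896 + 2146) = (-28 - 4037474/988465)*3042 = -31714494/988465*3042 = -96475490748/988465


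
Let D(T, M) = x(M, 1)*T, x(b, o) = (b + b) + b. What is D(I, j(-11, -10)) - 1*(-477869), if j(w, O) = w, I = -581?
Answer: 497042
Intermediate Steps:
x(b, o) = 3*b (x(b, o) = 2*b + b = 3*b)
D(T, M) = 3*M*T (D(T, M) = (3*M)*T = 3*M*T)
D(I, j(-11, -10)) - 1*(-477869) = 3*(-11)*(-581) - 1*(-477869) = 19173 + 477869 = 497042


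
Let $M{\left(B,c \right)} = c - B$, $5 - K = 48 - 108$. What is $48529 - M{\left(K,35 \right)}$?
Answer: $48559$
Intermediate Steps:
$K = 65$ ($K = 5 - \left(48 - 108\right) = 5 - -60 = 5 + 60 = 65$)
$48529 - M{\left(K,35 \right)} = 48529 - \left(35 - 65\right) = 48529 - -30 = 48529 + 30 = 48559$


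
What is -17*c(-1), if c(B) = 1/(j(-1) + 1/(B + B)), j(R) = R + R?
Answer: 34/5 ≈ 6.8000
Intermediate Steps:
j(R) = 2*R
c(B) = 1/(-2 + 1/(2*B)) (c(B) = 1/(2*(-1) + 1/(B + B)) = 1/(-2 + 1/(2*B)))
-17*c(-1) = -(-34)*(-1)/(-1 + 4*(-1)) = -(-34)*(-1)/(-1 - 4) = -(-34)*(-1)/(-5) = -(-34)*(-1)*(-1)/5 = -17*(-⅖) = 34/5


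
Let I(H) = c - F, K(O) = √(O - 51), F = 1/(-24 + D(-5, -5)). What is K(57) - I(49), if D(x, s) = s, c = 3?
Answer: -88/29 + √6 ≈ -0.58499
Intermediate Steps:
F = -1/29 (F = 1/(-24 - 5) = 1/(-29) = -1/29 ≈ -0.034483)
K(O) = √(-51 + O)
I(H) = 88/29 (I(H) = 3 - 1*(-1/29) = 3 + 1/29 = 88/29)
K(57) - I(49) = √(-51 + 57) - 1*88/29 = √6 - 88/29 = -88/29 + √6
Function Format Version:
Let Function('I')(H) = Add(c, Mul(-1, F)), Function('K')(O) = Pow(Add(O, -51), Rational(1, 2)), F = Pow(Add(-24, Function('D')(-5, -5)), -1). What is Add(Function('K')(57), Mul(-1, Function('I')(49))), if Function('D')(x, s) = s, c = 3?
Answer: Add(Rational(-88, 29), Pow(6, Rational(1, 2))) ≈ -0.58499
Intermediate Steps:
F = Rational(-1, 29) (F = Pow(Add(-24, -5), -1) = Pow(-29, -1) = Rational(-1, 29) ≈ -0.034483)
Function('K')(O) = Pow(Add(-51, O), Rational(1, 2))
Function('I')(H) = Rational(88, 29) (Function('I')(H) = Add(3, Mul(-1, Rational(-1, 29))) = Add(3, Rational(1, 29)) = Rational(88, 29))
Add(Function('K')(57), Mul(-1, Function('I')(49))) = Add(Pow(Add(-51, 57), Rational(1, 2)), Mul(-1, Rational(88, 29))) = Add(Pow(6, Rational(1, 2)), Rational(-88, 29)) = Add(Rational(-88, 29), Pow(6, Rational(1, 2)))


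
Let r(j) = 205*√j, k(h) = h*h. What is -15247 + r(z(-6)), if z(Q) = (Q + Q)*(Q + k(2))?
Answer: -15247 + 410*√6 ≈ -14243.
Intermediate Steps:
k(h) = h²
z(Q) = 2*Q*(4 + Q) (z(Q) = (Q + Q)*(Q + 2²) = (2*Q)*(Q + 4) = (2*Q)*(4 + Q) = 2*Q*(4 + Q))
-15247 + r(z(-6)) = -15247 + 205*√(2*(-6)*(4 - 6)) = -15247 + 205*√(2*(-6)*(-2)) = -15247 + 205*√24 = -15247 + 205*(2*√6) = -15247 + 410*√6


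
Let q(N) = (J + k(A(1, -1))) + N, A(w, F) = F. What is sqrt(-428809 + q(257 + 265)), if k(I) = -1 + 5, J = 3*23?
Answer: I*sqrt(428214) ≈ 654.38*I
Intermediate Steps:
J = 69
k(I) = 4
q(N) = 73 + N (q(N) = (69 + 4) + N = 73 + N)
sqrt(-428809 + q(257 + 265)) = sqrt(-428809 + (73 + (257 + 265))) = sqrt(-428809 + (73 + 522)) = sqrt(-428809 + 595) = sqrt(-428214) = I*sqrt(428214)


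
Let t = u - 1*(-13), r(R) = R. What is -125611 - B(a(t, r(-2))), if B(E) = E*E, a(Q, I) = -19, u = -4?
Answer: -125972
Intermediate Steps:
t = 9 (t = -4 - 1*(-13) = -4 + 13 = 9)
B(E) = E²
-125611 - B(a(t, r(-2))) = -125611 - 1*(-19)² = -125611 - 1*361 = -125611 - 361 = -125972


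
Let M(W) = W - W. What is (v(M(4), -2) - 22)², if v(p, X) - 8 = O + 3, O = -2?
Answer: 169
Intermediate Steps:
M(W) = 0
v(p, X) = 9 (v(p, X) = 8 + (-2 + 3) = 8 + 1 = 9)
(v(M(4), -2) - 22)² = (9 - 22)² = (-13)² = 169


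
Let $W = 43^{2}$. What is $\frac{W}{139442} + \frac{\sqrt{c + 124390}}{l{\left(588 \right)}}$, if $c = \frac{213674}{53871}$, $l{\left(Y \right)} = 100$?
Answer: $\frac{1849}{139442} + \frac{\sqrt{90250454831511}}{2693550} \approx 3.5402$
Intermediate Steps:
$W = 1849$
$c = \frac{213674}{53871}$ ($c = 213674 \cdot \frac{1}{53871} = \frac{213674}{53871} \approx 3.9664$)
$\frac{W}{139442} + \frac{\sqrt{c + 124390}}{l{\left(588 \right)}} = \frac{1849}{139442} + \frac{\sqrt{\frac{213674}{53871} + 124390}}{100} = 1849 \cdot \frac{1}{139442} + \sqrt{\frac{6701227364}{53871}} \cdot \frac{1}{100} = \frac{1849}{139442} + \frac{2 \sqrt{90250454831511}}{53871} \cdot \frac{1}{100} = \frac{1849}{139442} + \frac{\sqrt{90250454831511}}{2693550}$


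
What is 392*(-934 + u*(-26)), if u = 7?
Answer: -437472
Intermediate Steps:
392*(-934 + u*(-26)) = 392*(-934 + 7*(-26)) = 392*(-934 - 182) = 392*(-1116) = -437472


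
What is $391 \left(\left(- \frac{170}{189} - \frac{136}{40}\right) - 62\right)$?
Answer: $- \frac{24497323}{945} \approx -25923.0$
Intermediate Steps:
$391 \left(\left(- \frac{170}{189} - \frac{136}{40}\right) - 62\right) = 391 \left(\left(\left(-170\right) \frac{1}{189} - \frac{17}{5}\right) - 62\right) = 391 \left(\left(- \frac{170}{189} - \frac{17}{5}\right) - 62\right) = 391 \left(- \frac{4063}{945} - 62\right) = 391 \left(- \frac{62653}{945}\right) = - \frac{24497323}{945}$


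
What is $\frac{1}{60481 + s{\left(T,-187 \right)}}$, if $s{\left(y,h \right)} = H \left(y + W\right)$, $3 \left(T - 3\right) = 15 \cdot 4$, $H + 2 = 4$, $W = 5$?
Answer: $\frac{1}{60537} \approx 1.6519 \cdot 10^{-5}$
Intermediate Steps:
$H = 2$ ($H = -2 + 4 = 2$)
$T = 23$ ($T = 3 + \frac{15 \cdot 4}{3} = 3 + \frac{1}{3} \cdot 60 = 3 + 20 = 23$)
$s{\left(y,h \right)} = 10 + 2 y$ ($s{\left(y,h \right)} = 2 \left(y + 5\right) = 2 \left(5 + y\right) = 10 + 2 y$)
$\frac{1}{60481 + s{\left(T,-187 \right)}} = \frac{1}{60481 + \left(10 + 2 \cdot 23\right)} = \frac{1}{60481 + \left(10 + 46\right)} = \frac{1}{60481 + 56} = \frac{1}{60537}$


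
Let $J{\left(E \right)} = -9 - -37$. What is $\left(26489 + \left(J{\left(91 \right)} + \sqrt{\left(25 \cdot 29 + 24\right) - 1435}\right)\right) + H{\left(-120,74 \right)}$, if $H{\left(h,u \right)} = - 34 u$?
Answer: $24001 + 7 i \sqrt{14} \approx 24001.0 + 26.192 i$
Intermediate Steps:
$J{\left(E \right)} = 28$ ($J{\left(E \right)} = -9 + 37 = 28$)
$\left(26489 + \left(J{\left(91 \right)} + \sqrt{\left(25 \cdot 29 + 24\right) - 1435}\right)\right) + H{\left(-120,74 \right)} = \left(26489 + \left(28 + \sqrt{\left(25 \cdot 29 + 24\right) - 1435}\right)\right) - 2516 = \left(26489 + \left(28 + \sqrt{\left(725 + 24\right) - 1435}\right)\right) - 2516 = \left(26489 + \left(28 + \sqrt{749 - 1435}\right)\right) - 2516 = \left(26489 + \left(28 + \sqrt{-686}\right)\right) - 2516 = \left(26489 + \left(28 + 7 i \sqrt{14}\right)\right) - 2516 = \left(26517 + 7 i \sqrt{14}\right) - 2516 = 24001 + 7 i \sqrt{14}$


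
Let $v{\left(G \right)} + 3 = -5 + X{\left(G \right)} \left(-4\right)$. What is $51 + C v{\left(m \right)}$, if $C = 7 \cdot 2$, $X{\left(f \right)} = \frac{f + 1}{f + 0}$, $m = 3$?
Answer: $- \frac{407}{3} \approx -135.67$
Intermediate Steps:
$X{\left(f \right)} = \frac{1 + f}{f}$
$C = 14$
$v{\left(G \right)} = -8 - \frac{4 \left(1 + G\right)}{G}$ ($v{\left(G \right)} = -3 + \left(-5 + \frac{1 + G}{G} \left(-4\right)\right) = -3 - \left(5 + \frac{4 \left(1 + G\right)}{G}\right) = -8 - \frac{4 \left(1 + G\right)}{G}$)
$51 + C v{\left(m \right)} = 51 + 14 \left(-12 - \frac{4}{3}\right) = 51 + 14 \left(- \frac{40}{3}\right) = 51 - \frac{560}{3} = - \frac{407}{3}$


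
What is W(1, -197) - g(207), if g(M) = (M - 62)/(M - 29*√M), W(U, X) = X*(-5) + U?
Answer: 625269/634 + 4205*√23/43746 ≈ 986.69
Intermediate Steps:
W(U, X) = U - 5*X (W(U, X) = -5*X + U = U - 5*X)
g(M) = (-62 + M)/(M - 29*√M)
W(1, -197) - g(207) = (1 - 5*(-197)) - (62 - 1*207)/(-1*207 + 29*√207) = (1 + 985) - (62 - 207)/(-207 + 29*(3*√23)) = 986 - (-145)/(-207 + 87*√23) = 986 + 145/(-207 + 87*√23)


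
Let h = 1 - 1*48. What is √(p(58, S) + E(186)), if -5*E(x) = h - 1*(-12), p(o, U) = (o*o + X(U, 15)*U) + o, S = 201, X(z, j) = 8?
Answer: √5037 ≈ 70.972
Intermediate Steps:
h = -47 (h = 1 - 48 = -47)
p(o, U) = o + o² + 8*U (p(o, U) = (o*o + 8*U) + o = (o² + 8*U) + o = o + o² + 8*U)
E(x) = 7 (E(x) = -(-47 - 1*(-12))/5 = -(-47 + 12)/5 = -⅕*(-35) = 7)
√(p(58, S) + E(186)) = √((58 + 58² + 8*201) + 7) = √((58 + 3364 + 1608) + 7) = √(5030 + 7) = √5037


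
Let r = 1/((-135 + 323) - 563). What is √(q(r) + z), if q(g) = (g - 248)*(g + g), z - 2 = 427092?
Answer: 2*√15015069938/375 ≈ 653.53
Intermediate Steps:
r = -1/375 (r = 1/(188 - 563) = 1/(-375) = -1/375 ≈ -0.0026667)
z = 427094 (z = 2 + 427092 = 427094)
q(g) = 2*g*(-248 + g) (q(g) = (-248 + g)*(2*g) = 2*g*(-248 + g))
√(q(r) + z) = √(2*(-1/375)*(-248 - 1/375) + 427094) = √(2*(-1/375)*(-93001/375) + 427094) = √(186002/140625 + 427094) = √(60060279752/140625) = 2*√15015069938/375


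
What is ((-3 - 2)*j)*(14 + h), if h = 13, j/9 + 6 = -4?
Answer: 12150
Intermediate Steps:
j = -90 (j = -54 + 9*(-4) = -54 - 36 = -90)
((-3 - 2)*j)*(14 + h) = ((-3 - 2)*(-90))*(14 + 13) = -5*(-90)*27 = 450*27 = 12150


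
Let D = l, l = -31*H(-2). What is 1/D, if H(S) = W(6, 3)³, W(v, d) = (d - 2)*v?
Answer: -1/6696 ≈ -0.00014934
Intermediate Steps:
W(v, d) = v*(-2 + d) (W(v, d) = (-2 + d)*v = v*(-2 + d))
H(S) = 216 (H(S) = (6*(-2 + 3))³ = (6*1)³ = 6³ = 216)
l = -6696 (l = -31*216 = -6696)
D = -6696
1/D = 1/(-6696) = -1/6696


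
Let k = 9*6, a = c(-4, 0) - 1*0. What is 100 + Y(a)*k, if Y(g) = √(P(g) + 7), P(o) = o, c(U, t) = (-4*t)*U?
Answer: 100 + 54*√7 ≈ 242.87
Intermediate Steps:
c(U, t) = -4*U*t
a = 0 (a = -4*(-4)*0 - 1*0 = 0 + 0 = 0)
k = 54
Y(g) = √(7 + g) (Y(g) = √(g + 7) = √(7 + g))
100 + Y(a)*k = 100 + √(7 + 0)*54 = 100 + √7*54 = 100 + 54*√7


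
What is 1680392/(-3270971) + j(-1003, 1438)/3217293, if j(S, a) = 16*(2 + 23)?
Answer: -5405005030456/10523672101503 ≈ -0.51360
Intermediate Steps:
j(S, a) = 400 (j(S, a) = 16*25 = 400)
1680392/(-3270971) + j(-1003, 1438)/3217293 = 1680392/(-3270971) + 400/3217293 = 1680392*(-1/3270971) + 400*(1/3217293) = -1680392/3270971 + 400/3217293 = -5405005030456/10523672101503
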